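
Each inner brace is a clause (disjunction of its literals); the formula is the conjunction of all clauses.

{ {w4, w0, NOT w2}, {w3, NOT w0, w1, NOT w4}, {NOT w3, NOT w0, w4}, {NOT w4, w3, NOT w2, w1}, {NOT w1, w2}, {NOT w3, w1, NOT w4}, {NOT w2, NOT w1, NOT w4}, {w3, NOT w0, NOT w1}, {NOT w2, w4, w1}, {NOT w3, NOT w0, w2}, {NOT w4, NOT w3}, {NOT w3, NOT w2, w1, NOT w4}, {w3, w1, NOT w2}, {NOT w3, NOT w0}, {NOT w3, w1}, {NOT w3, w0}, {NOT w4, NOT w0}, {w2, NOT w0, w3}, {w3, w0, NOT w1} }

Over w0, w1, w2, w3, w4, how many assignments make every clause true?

2

There are 2^5 = 32 truth assignments over (w0, w1, w2, w3, w4).
Split on w1. With w1 = true, the clauses containing w1 are satisfied and NOT w1 drops from the rest; 0 of the 2^4 = 16 assignments to the other variables satisfy what remains.
With w1 = false, by the same count on the reduced clause set, 2 assignments work.
(One model: w0=F, w1=F, w2=F, w3=F, w4=F.)
Total: 0 + 2 = 2.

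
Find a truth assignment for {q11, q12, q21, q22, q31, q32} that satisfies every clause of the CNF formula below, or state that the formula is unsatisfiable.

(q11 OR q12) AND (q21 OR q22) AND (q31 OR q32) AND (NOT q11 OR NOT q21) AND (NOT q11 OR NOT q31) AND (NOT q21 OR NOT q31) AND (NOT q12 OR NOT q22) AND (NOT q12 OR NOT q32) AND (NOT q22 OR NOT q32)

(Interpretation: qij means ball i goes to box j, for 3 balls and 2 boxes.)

UNSATISFIABLE

Case q11 = true:
(NOT q21) alone gives q21 = false.
(q22) alone gives q22 = true.
(NOT q31) alone gives q31 = false.
(q32) alone gives q32 = true.
But (NOT q32) is also a unit clause — contradiction.
That branch fails; take q11 = false instead.
(q12) alone gives q12 = true.
(NOT q22) alone gives q22 = false.
(q21) alone gives q21 = true.
(NOT q31) alone gives q31 = false.
(q32) alone gives q32 = true.
But (NOT q32) is also a unit clause — contradiction.
Either choice for q11 ends in contradiction.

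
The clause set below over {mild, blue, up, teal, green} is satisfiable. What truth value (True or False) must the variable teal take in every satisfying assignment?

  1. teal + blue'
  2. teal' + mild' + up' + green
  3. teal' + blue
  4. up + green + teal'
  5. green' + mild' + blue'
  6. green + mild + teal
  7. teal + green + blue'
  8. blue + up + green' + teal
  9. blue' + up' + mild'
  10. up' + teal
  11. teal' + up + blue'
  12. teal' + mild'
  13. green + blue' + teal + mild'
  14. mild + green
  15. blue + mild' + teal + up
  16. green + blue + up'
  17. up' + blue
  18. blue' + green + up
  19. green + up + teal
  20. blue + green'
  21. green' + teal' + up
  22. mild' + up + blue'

True

Suppose teal = 0.
Unit clause (blue') forces blue = 0.
Unit clause (up') forces up = 0.
Unit clause (green') forces green = 0.
That conflicts with the unit clause (green).
So every satisfying assignment has teal = True.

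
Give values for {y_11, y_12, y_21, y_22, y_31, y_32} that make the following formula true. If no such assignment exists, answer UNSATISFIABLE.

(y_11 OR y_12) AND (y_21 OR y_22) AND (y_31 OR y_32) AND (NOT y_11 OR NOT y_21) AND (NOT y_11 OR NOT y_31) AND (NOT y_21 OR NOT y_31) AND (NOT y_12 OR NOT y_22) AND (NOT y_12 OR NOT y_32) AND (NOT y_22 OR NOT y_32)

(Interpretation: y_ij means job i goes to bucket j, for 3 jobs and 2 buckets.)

Case y_11 = true:
From the singleton clause (NOT y_21), y_21 = false.
From the singleton clause (y_22), y_22 = true.
From the singleton clause (NOT y_31), y_31 = false.
From the singleton clause (y_32), y_32 = true.
That conflicts with the unit clause (NOT y_32).
Backtrack on y_11: now try y_11 = false.
From the singleton clause (y_12), y_12 = true.
From the singleton clause (NOT y_22), y_22 = false.
From the singleton clause (y_21), y_21 = true.
From the singleton clause (NOT y_31), y_31 = false.
From the singleton clause (y_32), y_32 = true.
That conflicts with the unit clause (NOT y_32).
Either choice for y_11 ends in contradiction.

UNSATISFIABLE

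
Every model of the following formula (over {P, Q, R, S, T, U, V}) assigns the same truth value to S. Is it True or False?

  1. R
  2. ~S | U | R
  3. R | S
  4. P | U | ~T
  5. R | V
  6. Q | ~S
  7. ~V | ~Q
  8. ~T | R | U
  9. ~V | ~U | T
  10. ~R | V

Suppose S = 1.
From the singleton clause (R), R = 1.
From the singleton clause (Q), Q = 1.
From the singleton clause (~V), V = 0.
Now (V) is unsatisfied and unit — conflict.
So every satisfying assignment has S = False.

False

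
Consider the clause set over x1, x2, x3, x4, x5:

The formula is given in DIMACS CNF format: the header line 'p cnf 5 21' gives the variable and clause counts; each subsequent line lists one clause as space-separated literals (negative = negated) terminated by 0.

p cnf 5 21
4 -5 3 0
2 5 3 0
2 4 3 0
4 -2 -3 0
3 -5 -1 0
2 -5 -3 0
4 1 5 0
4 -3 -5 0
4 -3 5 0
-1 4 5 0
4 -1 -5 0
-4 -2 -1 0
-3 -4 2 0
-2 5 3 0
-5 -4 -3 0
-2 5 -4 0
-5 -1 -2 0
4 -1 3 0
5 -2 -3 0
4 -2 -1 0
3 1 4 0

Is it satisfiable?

Branch on x4: set x4 = True.
Branch on x2: set x2 = False.
Unit clause (¬x3) forces x3 = False.
Unit clause (x5) forces x5 = True.
Unit clause (¬x1) forces x1 = False.
Every clause now holds.
A satisfying assignment: x1=False, x2=False, x3=False, x4=True, x5=True.

Yes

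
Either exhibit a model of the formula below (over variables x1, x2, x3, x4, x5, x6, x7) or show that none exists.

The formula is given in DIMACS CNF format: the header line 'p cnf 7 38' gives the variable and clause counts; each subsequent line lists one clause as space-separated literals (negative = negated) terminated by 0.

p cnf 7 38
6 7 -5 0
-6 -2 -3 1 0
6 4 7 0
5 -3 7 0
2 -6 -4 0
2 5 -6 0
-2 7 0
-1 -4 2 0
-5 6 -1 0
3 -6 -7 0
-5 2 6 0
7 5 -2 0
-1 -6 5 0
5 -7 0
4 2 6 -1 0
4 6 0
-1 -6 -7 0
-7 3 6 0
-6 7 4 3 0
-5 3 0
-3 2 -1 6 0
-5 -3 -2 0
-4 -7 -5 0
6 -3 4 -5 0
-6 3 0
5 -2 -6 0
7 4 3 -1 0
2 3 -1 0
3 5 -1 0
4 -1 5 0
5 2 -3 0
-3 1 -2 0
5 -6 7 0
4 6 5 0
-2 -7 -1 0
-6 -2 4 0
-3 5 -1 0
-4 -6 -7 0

Suppose x2 = False.
Suppose x6 = True.
From the singleton clause (¬x4), x4 = False.
From the singleton clause (x5), x5 = True.
From the singleton clause (x3), x3 = True.
Suppose x1 = False.
Every clause is now satisfied; x7 is unconstrained.

x1=False; x2=False; x3=True; x4=False; x5=True; x6=True; x7=True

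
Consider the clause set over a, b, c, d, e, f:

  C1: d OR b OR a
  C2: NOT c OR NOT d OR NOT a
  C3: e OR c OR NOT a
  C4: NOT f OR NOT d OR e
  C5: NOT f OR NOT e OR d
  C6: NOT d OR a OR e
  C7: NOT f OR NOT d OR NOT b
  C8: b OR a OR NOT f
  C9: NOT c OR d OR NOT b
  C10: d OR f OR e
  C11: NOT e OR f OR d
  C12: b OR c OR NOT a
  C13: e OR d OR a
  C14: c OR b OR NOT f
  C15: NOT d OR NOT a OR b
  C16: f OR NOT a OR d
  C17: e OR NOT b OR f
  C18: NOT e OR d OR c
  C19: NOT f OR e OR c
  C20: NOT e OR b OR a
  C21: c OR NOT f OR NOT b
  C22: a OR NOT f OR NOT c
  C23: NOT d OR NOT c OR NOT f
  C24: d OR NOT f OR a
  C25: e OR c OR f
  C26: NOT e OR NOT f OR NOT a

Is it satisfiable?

Case d = true:
Case c = false:
Case e = true:
Case f = false:
Case b = true:
All clauses hold; a can take either value.
A satisfying assignment: a=true, b=true, c=false, d=true, e=true, f=false.

Yes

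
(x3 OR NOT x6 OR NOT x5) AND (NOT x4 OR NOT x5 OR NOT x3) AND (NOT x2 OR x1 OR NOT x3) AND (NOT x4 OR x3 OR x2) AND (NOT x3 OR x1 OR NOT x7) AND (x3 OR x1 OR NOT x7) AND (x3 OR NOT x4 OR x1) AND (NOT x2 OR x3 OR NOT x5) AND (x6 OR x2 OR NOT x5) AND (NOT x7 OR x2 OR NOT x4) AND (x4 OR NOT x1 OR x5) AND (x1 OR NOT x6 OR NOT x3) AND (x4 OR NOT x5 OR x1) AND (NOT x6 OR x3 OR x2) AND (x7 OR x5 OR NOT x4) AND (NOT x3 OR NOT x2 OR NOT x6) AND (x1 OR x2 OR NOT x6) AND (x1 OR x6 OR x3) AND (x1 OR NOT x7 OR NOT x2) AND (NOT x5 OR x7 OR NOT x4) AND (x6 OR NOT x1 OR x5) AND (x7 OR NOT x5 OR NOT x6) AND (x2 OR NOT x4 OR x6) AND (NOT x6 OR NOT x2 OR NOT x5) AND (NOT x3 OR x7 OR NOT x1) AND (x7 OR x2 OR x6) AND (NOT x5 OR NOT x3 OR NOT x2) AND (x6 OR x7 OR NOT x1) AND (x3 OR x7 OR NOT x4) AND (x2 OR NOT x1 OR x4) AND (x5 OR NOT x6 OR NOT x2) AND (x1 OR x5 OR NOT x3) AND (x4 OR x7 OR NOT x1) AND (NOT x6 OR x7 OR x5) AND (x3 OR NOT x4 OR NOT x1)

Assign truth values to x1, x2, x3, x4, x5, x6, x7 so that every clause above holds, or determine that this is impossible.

Try x3 = true.
Try x4 = false.
Try x2 = false.
(NOT x1) alone gives x1 = false.
(NOT x7) alone gives x7 = false.
(NOT x6) alone gives x6 = false.
That conflicts with the unit clause (x6).
So x2 must be the other value — set x2 = true.
(x1) alone gives x1 = true.
(x5) alone gives x5 = true.
That conflicts with the unit clause (NOT x5).
Both values of x2 lead to a conflict.
So x4 must be the other value — set x4 = true.
(NOT x5) alone gives x5 = false.
(x7) alone gives x7 = true.
(x1) alone gives x1 = true.
(x2) alone gives x2 = true.
(NOT x6) alone gives x6 = false.
That conflicts with the unit clause (x6).
Both values of x4 lead to a conflict.
So x3 must be the other value — set x3 = false.
Try x6 = false.
(x1) alone gives x1 = true.
(x5) alone gives x5 = true.
(NOT x2) alone gives x2 = false.
That conflicts with the unit clause (x2).
So x6 must be the other value — set x6 = true.
(NOT x5) alone gives x5 = false.
(x2) alone gives x2 = true.
That conflicts with the unit clause (NOT x2).
Both values of x6 lead to a conflict.
Both values of x3 lead to a conflict.

UNSATISFIABLE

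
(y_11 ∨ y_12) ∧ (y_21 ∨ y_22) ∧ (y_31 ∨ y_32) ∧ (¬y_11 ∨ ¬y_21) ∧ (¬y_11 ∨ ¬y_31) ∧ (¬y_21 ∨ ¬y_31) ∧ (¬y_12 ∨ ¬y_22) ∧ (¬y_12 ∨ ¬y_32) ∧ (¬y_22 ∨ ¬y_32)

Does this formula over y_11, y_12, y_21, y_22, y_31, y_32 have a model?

No, unsatisfiable

Try y_11 = True.
From the singleton clause (¬y_21), y_21 = False.
From the singleton clause (y_22), y_22 = True.
From the singleton clause (¬y_31), y_31 = False.
From the singleton clause (y_32), y_32 = True.
Now (¬y_32) is unsatisfied and unit — conflict.
Undo y_11 and try y_11 = False.
From the singleton clause (y_12), y_12 = True.
From the singleton clause (¬y_22), y_22 = False.
From the singleton clause (y_21), y_21 = True.
From the singleton clause (¬y_31), y_31 = False.
From the singleton clause (y_32), y_32 = True.
Now (¬y_32) is unsatisfied and unit — conflict.
Both values of y_11 lead to a conflict.
No assignment satisfies every clause.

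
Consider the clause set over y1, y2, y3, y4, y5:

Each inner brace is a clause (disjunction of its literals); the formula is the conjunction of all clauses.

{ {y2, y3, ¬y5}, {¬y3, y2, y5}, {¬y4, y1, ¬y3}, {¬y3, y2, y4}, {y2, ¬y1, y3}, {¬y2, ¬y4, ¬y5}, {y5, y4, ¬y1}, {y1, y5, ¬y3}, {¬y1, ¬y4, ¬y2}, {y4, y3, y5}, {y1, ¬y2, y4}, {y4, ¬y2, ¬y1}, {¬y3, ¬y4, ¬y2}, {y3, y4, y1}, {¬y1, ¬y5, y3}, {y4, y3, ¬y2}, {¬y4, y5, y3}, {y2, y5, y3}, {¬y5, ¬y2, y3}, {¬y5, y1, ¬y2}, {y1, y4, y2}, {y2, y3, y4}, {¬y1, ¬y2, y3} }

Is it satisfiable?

Try y2 = False.
Try y3 = True.
From the singleton clause (y5), y5 = True.
From the singleton clause (y4), y4 = True.
From the singleton clause (y1), y1 = True.
All clauses are satisfied.
A satisfying assignment: y1=True, y2=False, y3=True, y4=True, y5=True.

Yes, satisfiable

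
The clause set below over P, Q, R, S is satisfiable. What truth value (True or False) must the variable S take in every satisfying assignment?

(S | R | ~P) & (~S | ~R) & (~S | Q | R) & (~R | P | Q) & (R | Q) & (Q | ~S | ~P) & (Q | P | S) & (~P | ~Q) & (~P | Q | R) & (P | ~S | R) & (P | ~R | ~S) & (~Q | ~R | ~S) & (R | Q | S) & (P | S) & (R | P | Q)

False

Suppose S = 1.
Unit clause (~R) forces R = 0.
Unit clause (Q) forces Q = 1.
Unit clause (~P) forces P = 0.
But (P) is also a unit clause — contradiction.
So every satisfying assignment has S = False.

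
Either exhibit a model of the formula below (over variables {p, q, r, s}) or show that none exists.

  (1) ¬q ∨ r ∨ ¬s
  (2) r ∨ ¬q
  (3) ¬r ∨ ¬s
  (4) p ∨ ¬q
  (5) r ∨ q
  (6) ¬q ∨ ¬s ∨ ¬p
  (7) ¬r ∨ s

Branch on r: set r = True.
The clause (¬s) is unit, so s = False.
Now (s) is unsatisfied and unit — conflict.
That branch fails; take r = False instead.
The clause (¬q) is unit, so q = False.
Now (q) is unsatisfied and unit — conflict.
Either choice for r ends in contradiction.

UNSATISFIABLE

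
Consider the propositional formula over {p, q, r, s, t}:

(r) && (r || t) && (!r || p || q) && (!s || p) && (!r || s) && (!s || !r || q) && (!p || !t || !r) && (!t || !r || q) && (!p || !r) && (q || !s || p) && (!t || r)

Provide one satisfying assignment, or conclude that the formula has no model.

UNSATISFIABLE

Unit clause (r) forces r = true.
Unit clause (s) forces s = true.
Unit clause (p) forces p = true.
But (!p) is also a unit clause — contradiction.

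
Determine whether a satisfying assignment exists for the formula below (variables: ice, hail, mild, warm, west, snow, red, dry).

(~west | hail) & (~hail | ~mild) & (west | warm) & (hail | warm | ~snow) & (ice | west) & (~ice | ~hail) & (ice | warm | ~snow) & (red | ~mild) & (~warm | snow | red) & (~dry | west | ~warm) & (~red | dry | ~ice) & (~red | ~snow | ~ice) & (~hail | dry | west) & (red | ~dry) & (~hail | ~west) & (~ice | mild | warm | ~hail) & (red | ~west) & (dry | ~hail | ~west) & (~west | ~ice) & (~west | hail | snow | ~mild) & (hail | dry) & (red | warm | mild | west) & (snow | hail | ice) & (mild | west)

Suppose west = 0.
The clause (warm) is unit, so warm = 1.
The clause (ice) is unit, so ice = 1.
The clause (~hail) is unit, so hail = 0.
The clause (~dry) is unit, so dry = 0.
That conflicts with the unit clause (dry).
Undo west and try west = 1.
The clause (hail) is unit, so hail = 1.
That conflicts with the unit clause (~hail).
Neither west = 1 nor west = 0 works.
No assignment satisfies every clause.

No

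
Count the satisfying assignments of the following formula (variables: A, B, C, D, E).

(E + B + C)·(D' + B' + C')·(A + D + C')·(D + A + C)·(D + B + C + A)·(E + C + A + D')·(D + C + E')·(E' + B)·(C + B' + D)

There are 2^5 = 32 truth assignments over (A, B, C, D, E).
Split on D. With D = 1, the clauses containing D are satisfied and D' drops from the rest; 5 of the 2^4 = 16 assignments to the other variables satisfy what remains.
With D = 0, by the same count on the reduced clause set, 3 assignments work.
Total: 5 + 3 = 8.

8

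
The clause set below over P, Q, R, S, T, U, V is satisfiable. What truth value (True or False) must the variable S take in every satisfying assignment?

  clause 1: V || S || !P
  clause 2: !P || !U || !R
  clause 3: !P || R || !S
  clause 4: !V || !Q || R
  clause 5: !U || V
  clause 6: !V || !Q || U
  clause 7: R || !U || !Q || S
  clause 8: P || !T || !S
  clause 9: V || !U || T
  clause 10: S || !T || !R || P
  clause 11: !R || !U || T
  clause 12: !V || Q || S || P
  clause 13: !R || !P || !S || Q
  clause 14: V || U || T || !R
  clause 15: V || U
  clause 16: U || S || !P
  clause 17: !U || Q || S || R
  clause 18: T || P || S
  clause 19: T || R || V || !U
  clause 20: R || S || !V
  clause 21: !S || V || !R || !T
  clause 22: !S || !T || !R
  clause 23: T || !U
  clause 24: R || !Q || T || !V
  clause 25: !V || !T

True

Suppose S = false.
Case V = true:
From the singleton clause (R), R = true.
From the singleton clause (!T), T = false.
From the singleton clause (!U), U = false.
From the singleton clause (!Q), Q = false.
From the singleton clause (P), P = true.
But (!P) is also a unit clause — contradiction.
Undo V and try V = false.
From the singleton clause (!P), P = false.
From the singleton clause (!U), U = false.
But (U) is also a unit clause — contradiction.
Neither V = true nor V = false works.
So every satisfying assignment has S = True.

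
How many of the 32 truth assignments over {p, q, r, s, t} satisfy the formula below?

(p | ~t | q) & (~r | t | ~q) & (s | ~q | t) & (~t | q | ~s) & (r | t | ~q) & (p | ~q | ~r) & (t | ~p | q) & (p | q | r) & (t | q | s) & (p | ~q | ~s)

8

There are 2^5 = 32 truth assignments over (p, q, r, s, t).
Split on t. With t = 1, the clauses containing t are satisfied and ~t drops from the rest; 7 of the 2^4 = 16 assignments to the other variables satisfy what remains.
With t = 0, by the same count on the reduced clause set, 1 assignment works.
(One model: p=F, q=F, r=T, s=T, t=F.)
Total: 7 + 1 = 8.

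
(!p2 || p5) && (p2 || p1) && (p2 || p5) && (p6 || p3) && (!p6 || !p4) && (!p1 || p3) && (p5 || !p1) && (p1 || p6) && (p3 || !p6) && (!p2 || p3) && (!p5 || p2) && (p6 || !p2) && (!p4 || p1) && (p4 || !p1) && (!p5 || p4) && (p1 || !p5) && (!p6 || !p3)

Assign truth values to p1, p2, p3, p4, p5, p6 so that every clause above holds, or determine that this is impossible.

Try p2 = false.
The clause (p1) is unit, so p1 = true.
The clause (p5) is unit, so p5 = true.
Now (!p5) is unsatisfied and unit — conflict.
Undo p2 and try p2 = true.
The clause (p5) is unit, so p5 = true.
The clause (p3) is unit, so p3 = true.
The clause (p6) is unit, so p6 = true.
Now (!p6) is unsatisfied and unit — conflict.
Both values of p2 lead to a conflict.

UNSATISFIABLE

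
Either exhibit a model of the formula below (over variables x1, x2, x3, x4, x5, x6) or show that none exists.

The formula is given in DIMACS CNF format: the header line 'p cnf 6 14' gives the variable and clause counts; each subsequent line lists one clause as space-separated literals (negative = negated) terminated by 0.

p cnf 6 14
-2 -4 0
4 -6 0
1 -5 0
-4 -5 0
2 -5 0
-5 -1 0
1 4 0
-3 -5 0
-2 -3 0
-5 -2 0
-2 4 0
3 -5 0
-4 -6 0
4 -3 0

Case x2 = False:
(¬x5) alone gives x5 = False.
Case x4 = True:
(¬x6) alone gives x6 = False.
No clause remains; x1, x3 are free.

x1=True; x2=False; x3=False; x4=True; x5=False; x6=False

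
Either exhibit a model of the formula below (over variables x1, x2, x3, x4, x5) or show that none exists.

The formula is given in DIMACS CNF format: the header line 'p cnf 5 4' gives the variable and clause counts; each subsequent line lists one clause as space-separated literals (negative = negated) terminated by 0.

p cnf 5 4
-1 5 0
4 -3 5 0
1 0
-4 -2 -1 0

x1 ↦ True; x2 ↦ False; x3 ↦ False; x4 ↦ True; x5 ↦ True

Unit clause (x1) forces x1 = True.
Unit clause (x5) forces x5 = True.
Branch on x4: set x4 = True.
Unit clause (¬x2) forces x2 = False.
Every clause is now satisfied; x3 is unconstrained.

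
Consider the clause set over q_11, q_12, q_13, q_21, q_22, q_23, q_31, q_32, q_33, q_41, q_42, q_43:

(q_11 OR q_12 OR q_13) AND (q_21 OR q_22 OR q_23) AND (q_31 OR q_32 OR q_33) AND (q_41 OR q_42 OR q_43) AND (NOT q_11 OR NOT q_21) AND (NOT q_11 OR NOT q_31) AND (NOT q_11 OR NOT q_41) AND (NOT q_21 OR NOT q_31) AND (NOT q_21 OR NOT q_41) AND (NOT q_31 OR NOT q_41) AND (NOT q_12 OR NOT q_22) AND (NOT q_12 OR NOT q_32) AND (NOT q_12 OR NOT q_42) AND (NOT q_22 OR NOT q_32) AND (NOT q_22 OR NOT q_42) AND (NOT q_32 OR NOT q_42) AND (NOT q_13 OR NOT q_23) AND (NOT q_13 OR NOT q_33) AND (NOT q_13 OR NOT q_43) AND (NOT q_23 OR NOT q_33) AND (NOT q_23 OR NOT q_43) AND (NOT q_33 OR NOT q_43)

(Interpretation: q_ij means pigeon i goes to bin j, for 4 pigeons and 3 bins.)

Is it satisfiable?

Branch on q_11: set q_11 = false.
Branch on q_12: set q_12 = true.
Unit clause (NOT q_22) forces q_22 = false.
Unit clause (NOT q_32) forces q_32 = false.
Unit clause (NOT q_42) forces q_42 = false.
Branch on q_21: set q_21 = true.
Unit clause (NOT q_31) forces q_31 = false.
Unit clause (q_33) forces q_33 = true.
Unit clause (NOT q_41) forces q_41 = false.
Unit clause (q_43) forces q_43 = true.
That conflicts with the unit clause (NOT q_43).
That branch fails; take q_21 = false instead.
Unit clause (q_23) forces q_23 = true.
Unit clause (NOT q_13) forces q_13 = false.
Unit clause (NOT q_33) forces q_33 = false.
Unit clause (q_31) forces q_31 = true.
Unit clause (NOT q_41) forces q_41 = false.
Unit clause (q_43) forces q_43 = true.
That conflicts with the unit clause (NOT q_43).
Either choice for q_21 ends in contradiction.
That branch fails; take q_12 = false instead.
Unit clause (q_13) forces q_13 = true.
Unit clause (NOT q_23) forces q_23 = false.
Unit clause (NOT q_33) forces q_33 = false.
Unit clause (NOT q_43) forces q_43 = false.
Branch on q_21: set q_21 = true.
Unit clause (NOT q_31) forces q_31 = false.
Unit clause (q_32) forces q_32 = true.
Unit clause (NOT q_41) forces q_41 = false.
Unit clause (q_42) forces q_42 = true.
That conflicts with the unit clause (NOT q_42).
That branch fails; take q_21 = false instead.
Unit clause (q_22) forces q_22 = true.
Unit clause (NOT q_32) forces q_32 = false.
Unit clause (q_31) forces q_31 = true.
Unit clause (NOT q_41) forces q_41 = false.
Unit clause (q_42) forces q_42 = true.
That conflicts with the unit clause (NOT q_42).
Either choice for q_21 ends in contradiction.
Either choice for q_12 ends in contradiction.
That branch fails; take q_11 = true instead.
Unit clause (NOT q_21) forces q_21 = false.
Unit clause (NOT q_31) forces q_31 = false.
Unit clause (NOT q_41) forces q_41 = false.
Branch on q_22: set q_22 = true.
Unit clause (NOT q_12) forces q_12 = false.
Unit clause (NOT q_32) forces q_32 = false.
Unit clause (q_33) forces q_33 = true.
Unit clause (NOT q_42) forces q_42 = false.
Unit clause (q_43) forces q_43 = true.
That conflicts with the unit clause (NOT q_43).
That branch fails; take q_22 = false instead.
Unit clause (q_23) forces q_23 = true.
Unit clause (NOT q_13) forces q_13 = false.
Unit clause (NOT q_33) forces q_33 = false.
Unit clause (q_32) forces q_32 = true.
Unit clause (NOT q_12) forces q_12 = false.
Unit clause (NOT q_42) forces q_42 = false.
Unit clause (q_43) forces q_43 = true.
That conflicts with the unit clause (NOT q_43).
Either choice for q_22 ends in contradiction.
Either choice for q_11 ends in contradiction.
No assignment satisfies every clause.

Unsatisfiable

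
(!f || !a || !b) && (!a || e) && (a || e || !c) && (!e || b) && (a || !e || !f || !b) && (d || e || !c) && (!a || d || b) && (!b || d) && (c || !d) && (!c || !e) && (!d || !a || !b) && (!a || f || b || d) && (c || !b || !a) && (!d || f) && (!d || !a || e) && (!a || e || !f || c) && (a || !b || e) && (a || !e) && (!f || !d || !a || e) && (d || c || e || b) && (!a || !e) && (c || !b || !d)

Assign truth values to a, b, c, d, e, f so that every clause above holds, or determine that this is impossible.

Try a = false.
From the singleton clause (!e), e = false.
From the singleton clause (!c), c = false.
From the singleton clause (!d), d = false.
From the singleton clause (!b), b = false.
Now (b) is unsatisfied and unit — conflict.
So a must be the other value — set a = true.
From the singleton clause (e), e = true.
Now (!e) is unsatisfied and unit — conflict.
Both values of a lead to a conflict.

UNSATISFIABLE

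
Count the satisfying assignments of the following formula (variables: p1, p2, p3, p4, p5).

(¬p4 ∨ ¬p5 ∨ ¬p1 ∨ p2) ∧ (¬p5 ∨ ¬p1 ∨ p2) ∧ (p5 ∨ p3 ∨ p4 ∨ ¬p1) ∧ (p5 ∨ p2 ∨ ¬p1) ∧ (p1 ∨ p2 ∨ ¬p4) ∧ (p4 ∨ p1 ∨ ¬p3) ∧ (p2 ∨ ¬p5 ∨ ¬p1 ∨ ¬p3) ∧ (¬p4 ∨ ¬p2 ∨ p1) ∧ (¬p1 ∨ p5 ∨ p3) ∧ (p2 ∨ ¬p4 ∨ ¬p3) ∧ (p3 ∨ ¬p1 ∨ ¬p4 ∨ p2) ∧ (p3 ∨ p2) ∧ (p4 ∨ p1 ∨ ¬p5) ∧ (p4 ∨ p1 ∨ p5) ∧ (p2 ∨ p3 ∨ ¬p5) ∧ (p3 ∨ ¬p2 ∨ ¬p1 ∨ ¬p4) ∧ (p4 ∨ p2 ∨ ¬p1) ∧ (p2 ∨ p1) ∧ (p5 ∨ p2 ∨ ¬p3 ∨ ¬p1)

There are 2^5 = 32 truth assignments over (p1, p2, p3, p4, p5).
Split on p3. With p3 = True, the clauses containing p3 are satisfied and ¬p3 drops from the rest; 4 of the 2^4 = 16 assignments to the other variables satisfy what remains.
With p3 = False, by the same count on the reduced clause set, 1 assignment works.
(One model: p1=T, p2=T, p3=F, p4=F, p5=T.)
Total: 4 + 1 = 5.

5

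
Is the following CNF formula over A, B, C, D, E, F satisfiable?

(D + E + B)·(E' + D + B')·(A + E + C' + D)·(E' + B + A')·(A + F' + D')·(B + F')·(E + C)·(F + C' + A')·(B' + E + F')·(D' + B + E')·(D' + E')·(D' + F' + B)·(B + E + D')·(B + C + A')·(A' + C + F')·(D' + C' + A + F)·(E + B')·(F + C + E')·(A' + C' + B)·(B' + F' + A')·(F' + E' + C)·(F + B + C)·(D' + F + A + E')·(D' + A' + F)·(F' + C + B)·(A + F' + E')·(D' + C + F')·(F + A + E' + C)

Case B = 0:
From the singleton clause (F'), F = 0.
From the singleton clause (C), C = 1.
From the singleton clause (A'), A = 0.
From the singleton clause (D'), D = 0.
From the singleton clause (E), E = 1.
All clauses are satisfied.
A satisfying assignment: A=0; B=0; C=1; D=0; E=1; F=0.

Yes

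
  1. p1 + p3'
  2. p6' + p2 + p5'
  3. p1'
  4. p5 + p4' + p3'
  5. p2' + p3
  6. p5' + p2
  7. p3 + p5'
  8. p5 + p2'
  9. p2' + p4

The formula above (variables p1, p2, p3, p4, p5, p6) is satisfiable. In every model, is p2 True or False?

False

Suppose p2 = 1.
(p1') alone gives p1 = 0.
(p3') alone gives p3 = 0.
That conflicts with the unit clause (p3).
So every satisfying assignment has p2 = False.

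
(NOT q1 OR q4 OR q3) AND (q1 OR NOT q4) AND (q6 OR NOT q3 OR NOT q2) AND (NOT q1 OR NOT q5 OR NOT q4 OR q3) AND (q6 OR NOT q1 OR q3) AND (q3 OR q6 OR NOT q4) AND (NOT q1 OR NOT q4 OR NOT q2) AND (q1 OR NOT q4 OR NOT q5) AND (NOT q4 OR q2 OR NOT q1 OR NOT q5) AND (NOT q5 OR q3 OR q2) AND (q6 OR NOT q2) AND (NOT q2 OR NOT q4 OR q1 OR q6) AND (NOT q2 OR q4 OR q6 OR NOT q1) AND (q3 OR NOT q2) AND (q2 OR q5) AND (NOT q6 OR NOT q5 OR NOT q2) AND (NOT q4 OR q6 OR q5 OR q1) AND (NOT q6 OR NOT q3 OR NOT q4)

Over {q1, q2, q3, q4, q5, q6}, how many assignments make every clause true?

There are 2^6 = 64 truth assignments over (q1, q2, q3, q4, q5, q6).
Split on q6. With q6 = true, the clauses containing q6 are satisfied and NOT q6 drops from the rest; 4 of the 2^5 = 32 assignments to the other variables satisfy what remains.
With q6 = false, by the same count on the reduced clause set, 2 assignments work.
Total: 4 + 2 = 6.

6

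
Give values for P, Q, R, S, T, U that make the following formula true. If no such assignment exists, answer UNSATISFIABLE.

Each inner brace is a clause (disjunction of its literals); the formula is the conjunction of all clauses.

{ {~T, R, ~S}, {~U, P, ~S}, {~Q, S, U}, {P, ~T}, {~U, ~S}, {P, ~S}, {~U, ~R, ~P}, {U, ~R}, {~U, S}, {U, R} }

Case P = 1:
Case U = 0:
The clause (~R) is unit, so R = 0.
But (R) is also a unit clause — contradiction.
So U must be the other value — set U = 1.
The clause (~S) is unit, so S = 0.
But (S) is also a unit clause — contradiction.
Neither U = 1 nor U = 0 works.
So P must be the other value — set P = 0.
The clause (~T) is unit, so T = 0.
The clause (~S) is unit, so S = 0.
The clause (~U) is unit, so U = 0.
The clause (~Q) is unit, so Q = 0.
The clause (~R) is unit, so R = 0.
But (R) is also a unit clause — contradiction.
Neither P = 1 nor P = 0 works.

UNSATISFIABLE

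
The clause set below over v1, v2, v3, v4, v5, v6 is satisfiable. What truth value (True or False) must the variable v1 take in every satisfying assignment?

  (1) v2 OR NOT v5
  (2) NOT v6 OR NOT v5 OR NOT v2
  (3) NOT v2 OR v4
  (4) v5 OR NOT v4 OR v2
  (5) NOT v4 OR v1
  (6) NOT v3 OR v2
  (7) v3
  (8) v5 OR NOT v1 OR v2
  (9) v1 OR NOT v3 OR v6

True

Suppose v1 = false.
(NOT v4) alone gives v4 = false.
(NOT v2) alone gives v2 = false.
(NOT v5) alone gives v5 = false.
(NOT v3) alone gives v3 = false.
Now (v3) is unsatisfied and unit — conflict.
So every satisfying assignment has v1 = True.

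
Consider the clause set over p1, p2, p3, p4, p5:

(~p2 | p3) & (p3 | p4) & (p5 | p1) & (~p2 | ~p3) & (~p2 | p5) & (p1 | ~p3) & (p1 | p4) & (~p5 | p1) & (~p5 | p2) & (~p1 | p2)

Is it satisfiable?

No, unsatisfiable

Try p2 = 0.
From the singleton clause (~p5), p5 = 0.
From the singleton clause (p1), p1 = 1.
But (~p1) is also a unit clause — contradiction.
That branch fails; take p2 = 1 instead.
From the singleton clause (p3), p3 = 1.
But (~p3) is also a unit clause — contradiction.
Neither p2 = 1 nor p2 = 0 works.
No assignment satisfies every clause.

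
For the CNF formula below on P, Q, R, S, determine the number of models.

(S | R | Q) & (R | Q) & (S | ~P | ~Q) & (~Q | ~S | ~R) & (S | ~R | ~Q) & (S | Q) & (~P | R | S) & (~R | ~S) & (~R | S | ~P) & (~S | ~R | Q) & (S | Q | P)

There are 2^4 = 16 truth assignments over (P, Q, R, S).
Split on R. With R = 1, the clauses containing R are satisfied and ~R drops from the rest; 0 of the 2^3 = 8 assignments to the other variables satisfy what remains.
With R = 0, by the same count on the reduced clause set, 3 assignments work.
Total: 0 + 3 = 3.

3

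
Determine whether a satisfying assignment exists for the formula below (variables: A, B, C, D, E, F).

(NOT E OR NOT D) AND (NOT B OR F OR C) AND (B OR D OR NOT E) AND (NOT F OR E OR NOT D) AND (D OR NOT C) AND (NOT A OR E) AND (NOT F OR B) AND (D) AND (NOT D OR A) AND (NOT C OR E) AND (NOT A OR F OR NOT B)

The clause (D) is unit, so D = true.
The clause (NOT E) is unit, so E = false.
The clause (NOT F) is unit, so F = false.
The clause (NOT A) is unit, so A = false.
But (A) is also a unit clause — contradiction.
No assignment satisfies every clause.

No, unsatisfiable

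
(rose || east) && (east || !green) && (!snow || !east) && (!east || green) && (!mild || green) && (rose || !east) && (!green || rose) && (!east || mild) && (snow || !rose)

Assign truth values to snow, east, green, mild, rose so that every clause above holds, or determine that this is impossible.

Branch on rose: set rose = true.
The clause (snow) is unit, so snow = true.
The clause (!east) is unit, so east = false.
The clause (!green) is unit, so green = false.
The clause (!mild) is unit, so mild = false.
All clauses are satisfied.

snow=true, east=false, green=false, mild=false, rose=true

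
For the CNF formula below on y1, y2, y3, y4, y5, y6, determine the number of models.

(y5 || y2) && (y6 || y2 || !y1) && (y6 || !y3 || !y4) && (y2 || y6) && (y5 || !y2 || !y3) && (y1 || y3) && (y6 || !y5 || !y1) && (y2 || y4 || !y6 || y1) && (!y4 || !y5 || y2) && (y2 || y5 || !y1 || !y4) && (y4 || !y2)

There are 2^6 = 64 truth assignments over (y1, y2, y3, y4, y5, y6).
Split on y2. With y2 = true, the clauses containing y2 are satisfied and !y2 drops from the rest; 5 of the 2^5 = 32 assignments to the other variables satisfy what remains.
With y2 = false, by the same count on the reduced clause set, 2 assignments work.
Total: 5 + 2 = 7.

7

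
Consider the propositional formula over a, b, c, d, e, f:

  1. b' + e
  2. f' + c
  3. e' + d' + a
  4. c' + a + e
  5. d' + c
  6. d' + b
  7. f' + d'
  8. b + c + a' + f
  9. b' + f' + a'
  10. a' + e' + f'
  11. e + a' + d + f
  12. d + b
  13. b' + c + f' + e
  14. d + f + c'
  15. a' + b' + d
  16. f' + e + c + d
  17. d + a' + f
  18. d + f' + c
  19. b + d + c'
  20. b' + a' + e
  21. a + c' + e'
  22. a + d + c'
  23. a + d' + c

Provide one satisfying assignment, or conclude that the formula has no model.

a: 0,  b: 1,  c: 0,  d: 0,  e: 1,  f: 0

Try b = 1.
From the singleton clause (e), e = 1.
Try f = 0.
Try d = 0.
From the singleton clause (c'), c = 0.
From the singleton clause (a'), a = 0.
This assignment satisfies each clause.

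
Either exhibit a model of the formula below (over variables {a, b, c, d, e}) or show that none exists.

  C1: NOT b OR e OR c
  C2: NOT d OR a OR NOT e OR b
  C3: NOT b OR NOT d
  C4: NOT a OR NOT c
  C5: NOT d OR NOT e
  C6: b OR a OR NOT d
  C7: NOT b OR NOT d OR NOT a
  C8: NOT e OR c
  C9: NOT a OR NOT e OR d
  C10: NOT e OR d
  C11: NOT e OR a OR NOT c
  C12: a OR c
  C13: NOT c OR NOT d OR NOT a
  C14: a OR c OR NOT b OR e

a: true,  b: false,  c: false,  d: true,  e: false

Suppose b = false.
Suppose a = true.
The clause (NOT c) is unit, so c = false.
The clause (NOT e) is unit, so e = false.
No clause remains; d is free.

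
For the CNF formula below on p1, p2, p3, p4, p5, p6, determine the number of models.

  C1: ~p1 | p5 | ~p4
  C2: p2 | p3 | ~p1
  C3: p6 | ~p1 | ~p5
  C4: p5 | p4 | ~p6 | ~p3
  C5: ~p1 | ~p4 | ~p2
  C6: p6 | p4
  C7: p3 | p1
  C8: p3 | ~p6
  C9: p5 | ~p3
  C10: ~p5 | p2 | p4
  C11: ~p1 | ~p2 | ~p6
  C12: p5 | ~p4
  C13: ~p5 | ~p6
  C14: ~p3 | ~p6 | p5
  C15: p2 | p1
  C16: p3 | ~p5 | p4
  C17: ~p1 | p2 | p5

1

There are 2^6 = 64 truth assignments over (p1, p2, p3, p4, p5, p6).
Split on p4. With p4 = 1, the clauses containing p4 are satisfied and ~p4 drops from the rest; 1 of the 2^5 = 32 assignments to the other variables satisfy what remains.
With p4 = 0, by the same count on the reduced clause set, 0 assignments work.
(One model: p1=F, p2=T, p3=T, p4=T, p5=T, p6=F.)
Total: 1 + 0 = 1.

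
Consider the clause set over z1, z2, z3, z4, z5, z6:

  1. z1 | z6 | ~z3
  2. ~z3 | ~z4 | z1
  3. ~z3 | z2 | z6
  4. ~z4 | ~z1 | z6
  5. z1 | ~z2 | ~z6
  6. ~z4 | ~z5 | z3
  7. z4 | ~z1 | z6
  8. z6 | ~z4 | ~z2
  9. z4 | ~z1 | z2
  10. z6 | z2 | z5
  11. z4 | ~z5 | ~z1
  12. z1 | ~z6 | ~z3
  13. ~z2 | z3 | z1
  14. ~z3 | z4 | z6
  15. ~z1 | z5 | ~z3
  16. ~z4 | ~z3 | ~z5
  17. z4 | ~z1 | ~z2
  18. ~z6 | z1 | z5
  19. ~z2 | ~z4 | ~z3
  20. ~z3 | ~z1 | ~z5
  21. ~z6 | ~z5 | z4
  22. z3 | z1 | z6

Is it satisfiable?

Suppose z1 = 1.
Suppose z4 = 1.
Unit clause (z6) forces z6 = 1.
Suppose z5 = 0.
Unit clause (~z3) forces z3 = 0.
Every clause is now satisfied; z2 is unconstrained.
A satisfying assignment: z1=1,  z2=1,  z3=0,  z4=1,  z5=0,  z6=1.

Satisfiable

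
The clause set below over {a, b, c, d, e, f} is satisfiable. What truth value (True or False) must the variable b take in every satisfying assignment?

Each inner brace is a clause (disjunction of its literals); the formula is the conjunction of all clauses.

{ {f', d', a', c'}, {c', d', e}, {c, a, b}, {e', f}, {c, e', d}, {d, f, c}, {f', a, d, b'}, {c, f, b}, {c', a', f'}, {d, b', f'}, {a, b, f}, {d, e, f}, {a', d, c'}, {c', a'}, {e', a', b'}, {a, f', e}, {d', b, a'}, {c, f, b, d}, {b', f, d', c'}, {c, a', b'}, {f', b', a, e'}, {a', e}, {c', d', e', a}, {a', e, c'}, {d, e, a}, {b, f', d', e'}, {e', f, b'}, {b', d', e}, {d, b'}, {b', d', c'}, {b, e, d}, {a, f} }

Suppose b = 1.
From the singleton clause (d), d = 1.
From the singleton clause (e), e = 1.
From the singleton clause (f), f = 1.
From the singleton clause (a'), a = 0.
Now (a) is unsatisfied and unit — conflict.
So every satisfying assignment has b = False.

False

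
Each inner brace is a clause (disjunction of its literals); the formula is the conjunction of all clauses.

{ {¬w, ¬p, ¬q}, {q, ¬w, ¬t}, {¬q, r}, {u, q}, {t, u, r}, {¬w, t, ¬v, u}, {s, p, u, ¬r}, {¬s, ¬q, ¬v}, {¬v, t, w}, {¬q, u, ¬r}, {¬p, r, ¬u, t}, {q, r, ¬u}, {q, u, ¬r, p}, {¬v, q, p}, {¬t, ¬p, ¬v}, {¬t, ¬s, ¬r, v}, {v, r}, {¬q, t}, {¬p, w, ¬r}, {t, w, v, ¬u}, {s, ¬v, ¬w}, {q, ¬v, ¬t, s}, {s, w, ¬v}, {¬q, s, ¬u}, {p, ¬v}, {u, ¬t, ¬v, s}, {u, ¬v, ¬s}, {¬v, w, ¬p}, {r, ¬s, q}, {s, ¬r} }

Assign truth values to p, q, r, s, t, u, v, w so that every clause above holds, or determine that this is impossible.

Try q = False.
From the singleton clause (u), u = True.
From the singleton clause (r), r = True.
From the singleton clause (s), s = True.
Try w = True.
From the singleton clause (¬t), t = False.
Try v = False.
All clauses hold; p can take either value.

p=False,  q=False,  r=True,  s=True,  t=False,  u=True,  v=False,  w=True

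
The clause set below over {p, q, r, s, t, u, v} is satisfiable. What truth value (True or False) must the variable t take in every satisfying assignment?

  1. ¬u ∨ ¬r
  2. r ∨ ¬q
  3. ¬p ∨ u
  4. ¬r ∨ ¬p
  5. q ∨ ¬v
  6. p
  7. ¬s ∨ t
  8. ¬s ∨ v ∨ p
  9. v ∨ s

True

Suppose t = False.
From the singleton clause (p), p = True.
From the singleton clause (u), u = True.
From the singleton clause (¬r), r = False.
From the singleton clause (¬q), q = False.
From the singleton clause (¬v), v = False.
From the singleton clause (¬s), s = False.
But (s) is also a unit clause — contradiction.
So every satisfying assignment has t = True.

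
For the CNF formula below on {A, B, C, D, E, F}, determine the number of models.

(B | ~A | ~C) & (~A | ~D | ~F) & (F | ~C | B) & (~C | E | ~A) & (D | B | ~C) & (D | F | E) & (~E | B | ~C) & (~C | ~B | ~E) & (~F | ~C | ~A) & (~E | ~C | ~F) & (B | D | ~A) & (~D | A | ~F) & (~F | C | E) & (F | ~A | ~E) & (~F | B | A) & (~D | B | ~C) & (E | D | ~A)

There are 2^6 = 64 truth assignments over (A, B, C, D, E, F).
Split on A. With A = 1, the clauses containing A are satisfied and ~A drops from the rest; 3 of the 2^5 = 32 assignments to the other variables satisfy what remains.
With A = 0, by the same count on the reduced clause set, 9 assignments work.
Total: 3 + 9 = 12.

12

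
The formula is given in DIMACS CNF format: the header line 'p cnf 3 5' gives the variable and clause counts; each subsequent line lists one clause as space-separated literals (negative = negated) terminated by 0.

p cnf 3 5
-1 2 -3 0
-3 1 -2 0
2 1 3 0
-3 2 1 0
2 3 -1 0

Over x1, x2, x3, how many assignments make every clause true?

3

There are 2^3 = 8 truth assignments over (x1, x2, x3).
Check each against the 5 clauses (columns in the order x1, x2, x3):
  F F F  ✗ fails (x2 ∨ x1 ∨ x3)
  F F T  ✗ fails (¬x3 ∨ x2 ∨ x1)
  F T F  ✓ satisfies all
  F T T  ✗ fails (¬x3 ∨ x1 ∨ ¬x2)
  T F F  ✗ fails (x2 ∨ x3 ∨ ¬x1)
  T F T  ✗ fails (¬x1 ∨ x2 ∨ ¬x3)
  T T F  ✓ satisfies all
  T T T  ✓ satisfies all
3 of the 8 rows are models.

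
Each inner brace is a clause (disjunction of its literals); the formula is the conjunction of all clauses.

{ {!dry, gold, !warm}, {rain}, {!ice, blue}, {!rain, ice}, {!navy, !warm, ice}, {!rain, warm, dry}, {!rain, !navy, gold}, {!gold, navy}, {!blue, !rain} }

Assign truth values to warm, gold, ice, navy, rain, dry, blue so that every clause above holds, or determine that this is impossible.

UNSATISFIABLE

(rain) alone gives rain = true.
(ice) alone gives ice = true.
(blue) alone gives blue = true.
Now (!blue) is unsatisfied and unit — conflict.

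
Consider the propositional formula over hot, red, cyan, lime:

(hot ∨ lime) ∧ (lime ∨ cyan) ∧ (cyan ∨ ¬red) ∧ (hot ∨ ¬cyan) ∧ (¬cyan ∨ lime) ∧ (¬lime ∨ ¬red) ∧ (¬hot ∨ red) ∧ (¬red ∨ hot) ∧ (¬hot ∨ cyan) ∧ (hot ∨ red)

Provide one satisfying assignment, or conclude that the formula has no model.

Try hot = True.
Unit clause (red) forces red = True.
Unit clause (cyan) forces cyan = True.
Unit clause (lime) forces lime = True.
Now (¬lime) is unsatisfied and unit — conflict.
Undo hot and try hot = False.
Unit clause (lime) forces lime = True.
Unit clause (¬cyan) forces cyan = False.
Unit clause (¬red) forces red = False.
Now (red) is unsatisfied and unit — conflict.
Both values of hot lead to a conflict.

UNSATISFIABLE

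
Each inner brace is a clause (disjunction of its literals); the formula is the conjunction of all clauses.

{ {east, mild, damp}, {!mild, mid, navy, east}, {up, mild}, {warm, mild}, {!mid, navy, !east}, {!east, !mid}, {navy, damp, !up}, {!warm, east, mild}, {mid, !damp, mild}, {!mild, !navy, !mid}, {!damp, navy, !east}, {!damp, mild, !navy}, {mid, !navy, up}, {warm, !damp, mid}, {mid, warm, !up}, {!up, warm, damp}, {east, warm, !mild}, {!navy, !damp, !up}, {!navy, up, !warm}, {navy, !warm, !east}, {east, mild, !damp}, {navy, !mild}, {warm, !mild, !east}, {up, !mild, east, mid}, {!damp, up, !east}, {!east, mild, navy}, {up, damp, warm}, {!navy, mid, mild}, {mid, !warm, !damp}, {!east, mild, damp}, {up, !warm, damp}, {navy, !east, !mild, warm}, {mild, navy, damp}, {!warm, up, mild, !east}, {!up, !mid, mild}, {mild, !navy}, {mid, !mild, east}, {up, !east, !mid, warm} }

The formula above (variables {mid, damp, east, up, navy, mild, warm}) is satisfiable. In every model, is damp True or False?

False

Suppose damp = true.
Branch on up: set up = true.
From the singleton clause (!navy), navy = false.
From the singleton clause (!east), east = false.
From the singleton clause (mild), mild = true.
That conflicts with the unit clause (!mild).
That branch fails; take up = false instead.
From the singleton clause (mild), mild = true.
From the singleton clause (navy), navy = true.
From the singleton clause (!mid), mid = false.
That conflicts with the unit clause (mid).
Both values of up lead to a conflict.
So every satisfying assignment has damp = False.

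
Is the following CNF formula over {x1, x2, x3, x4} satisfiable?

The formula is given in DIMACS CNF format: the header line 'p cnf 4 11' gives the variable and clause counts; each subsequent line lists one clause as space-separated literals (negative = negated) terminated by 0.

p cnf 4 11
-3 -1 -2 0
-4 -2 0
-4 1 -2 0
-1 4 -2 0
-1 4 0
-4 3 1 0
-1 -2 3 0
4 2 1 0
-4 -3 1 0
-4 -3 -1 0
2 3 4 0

Satisfiable

Suppose x4 = False.
(¬x1) alone gives x1 = False.
(x2) alone gives x2 = True.
Every clause is now satisfied; x3 is unconstrained.
A satisfying assignment: x1: False; x2: True; x3: False; x4: False.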